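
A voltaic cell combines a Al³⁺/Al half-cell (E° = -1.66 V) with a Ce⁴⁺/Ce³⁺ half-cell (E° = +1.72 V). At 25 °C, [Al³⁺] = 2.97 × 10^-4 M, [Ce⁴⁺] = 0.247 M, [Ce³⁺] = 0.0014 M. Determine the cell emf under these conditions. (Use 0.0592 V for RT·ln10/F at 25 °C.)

The Ce⁴⁺/Ce³⁺ couple has the higher reduction potential and acts as the cathode, so E°_cell = +1.72 − (-1.66) = 3.38 V.
Balancing electrons gives n = 3; the reaction quotient is Q = [Al³⁺]·[Ce³⁺]^3/[Ce⁴⁺]^3 = 5.41 × 10^-11.
At 25 °C, E = E° − (0.0592/n) log Q = 3.38 − (0.0592/3)(-10.267) = 3.380 + 0.203 = 3.583 V.

3.58 V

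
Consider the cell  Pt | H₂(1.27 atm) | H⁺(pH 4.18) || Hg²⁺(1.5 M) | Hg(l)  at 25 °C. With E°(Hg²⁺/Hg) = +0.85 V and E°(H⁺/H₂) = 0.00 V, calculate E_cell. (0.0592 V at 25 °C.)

1.11 V

The Hg²⁺/Hg couple is the cathode, so E°_cell = 0.85 V; n = 2.
[H⁺] = 10^(−4.18) = 6.6 × 10^-5 M, and Q = [H⁺]^2 / ([Hg²⁺]·P(H₂)) = 2.29 × 10^-9.
E = E° − (0.0592/2) log Q = 0.85 − (0.0592/2)(-8.640) = 1.106 V.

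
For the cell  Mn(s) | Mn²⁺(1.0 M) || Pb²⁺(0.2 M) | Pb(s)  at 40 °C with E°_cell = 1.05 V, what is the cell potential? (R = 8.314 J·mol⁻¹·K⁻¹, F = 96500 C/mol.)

1.03 V

Balancing electrons gives n = 2; the reaction quotient is Q = [Mn²⁺]/[Pb²⁺] = 5.00.
E = E° − (RT/nF) ln Q = 1.05 − (8.314×313)/(2×96500) × (1.609) = 1.050 − 0.022 = 1.028 V.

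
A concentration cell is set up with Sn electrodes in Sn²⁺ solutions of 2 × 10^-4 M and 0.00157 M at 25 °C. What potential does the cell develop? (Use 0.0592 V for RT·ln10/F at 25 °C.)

0.026 V

Both half-cells are Sn²⁺/Sn, so E°_cell = 0. The concentrated side is the cathode; the cell reaction moves Sn²⁺ from high to low concentration with n = 2.
Q = [Sn²⁺]_dilute/[Sn²⁺]_conc = 2 × 10^-4/0.00157 = 0.127.
E = 0 − (0.0592/2) log Q = −(0.0592/2)(-0.895) = 0.0265 V.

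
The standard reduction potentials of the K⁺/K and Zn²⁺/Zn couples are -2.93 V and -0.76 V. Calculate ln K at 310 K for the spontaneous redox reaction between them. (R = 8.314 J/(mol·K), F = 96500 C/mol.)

ln K = 162.5

E°_cell = -0.76 − (-2.93) = 2.17 V, with n = 2 electrons transferred.
At equilibrium E = 0, so the Nernst equation gives ln K = nFE°/RT = (2)(96500)(2.17)/((8.314)(310)) = 162.50.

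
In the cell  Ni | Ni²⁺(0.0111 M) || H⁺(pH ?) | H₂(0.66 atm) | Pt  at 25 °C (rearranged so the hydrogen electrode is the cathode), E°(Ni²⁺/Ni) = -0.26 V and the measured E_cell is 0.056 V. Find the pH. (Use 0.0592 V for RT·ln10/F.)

pH = 4.51

E°_cell = 0.26 V and n = 2.
log Q = n(E° − E)/0.0592 = 2×(0.26 − 0.056)/0.0592 = 6.892.
With Q = [Ni²⁺]·P(H₂) / [H⁺]^2, solving for [H⁺] gives log[H⁺] = -4.514, so pH = 4.51.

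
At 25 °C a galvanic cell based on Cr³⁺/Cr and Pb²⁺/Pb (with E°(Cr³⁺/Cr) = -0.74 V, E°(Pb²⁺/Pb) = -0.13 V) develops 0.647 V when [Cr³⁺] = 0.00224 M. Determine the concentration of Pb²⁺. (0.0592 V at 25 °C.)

0.3 M

From the Nernst equation, log Q = n(E° − E)/0.0592 = 6(0.61 − 0.647)/0.0592 = -3.750, so Q = 1.78 × 10^-4.
With Q = [Cr³⁺]^2/[Pb²⁺]^3 and the known concentrations, [Pb²⁺]^3 in the denominator gives [Pb²⁺] = 0.3 M.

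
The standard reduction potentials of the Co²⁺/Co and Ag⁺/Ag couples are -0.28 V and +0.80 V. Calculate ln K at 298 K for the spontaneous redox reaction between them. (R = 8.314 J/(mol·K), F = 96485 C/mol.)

E°_cell = +0.80 − (-0.28) = 1.08 V, with n = 2 electrons transferred.
At equilibrium E = 0, so the Nernst equation gives ln K = nFE°/RT = (2)(96485)(1.08)/((8.314)(298)) = 84.12.

ln K = 84.1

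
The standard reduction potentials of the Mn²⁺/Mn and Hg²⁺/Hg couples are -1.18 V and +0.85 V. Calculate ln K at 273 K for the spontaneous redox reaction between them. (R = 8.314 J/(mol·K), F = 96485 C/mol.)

E°_cell = +0.85 − (-1.18) = 2.03 V, with n = 2 electrons transferred.
At equilibrium E = 0, so the Nernst equation gives ln K = nFE°/RT = (2)(96485)(2.03)/((8.314)(273)) = 172.59.

ln K = 172.6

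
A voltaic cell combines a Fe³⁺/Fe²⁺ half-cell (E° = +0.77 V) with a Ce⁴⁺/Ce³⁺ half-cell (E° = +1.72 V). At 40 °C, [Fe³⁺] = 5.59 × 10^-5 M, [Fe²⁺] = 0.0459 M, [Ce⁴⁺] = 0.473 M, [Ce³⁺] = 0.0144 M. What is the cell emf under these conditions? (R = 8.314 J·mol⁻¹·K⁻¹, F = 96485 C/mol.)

1.23 V

The Ce⁴⁺/Ce³⁺ couple has the higher reduction potential and acts as the cathode, so E°_cell = +1.72 − (+0.77) = 0.95 V.
Balancing electrons gives n = 1; the reaction quotient is Q = [Fe³⁺]·[Ce³⁺]/([Fe²⁺]·[Ce⁴⁺]) = 3.71 × 10^-5.
E = E° − (RT/nF) ln Q = 0.95 − (8.314×313)/(1×96485) × (-10.203) = 0.950 + 0.275 = 1.225 V.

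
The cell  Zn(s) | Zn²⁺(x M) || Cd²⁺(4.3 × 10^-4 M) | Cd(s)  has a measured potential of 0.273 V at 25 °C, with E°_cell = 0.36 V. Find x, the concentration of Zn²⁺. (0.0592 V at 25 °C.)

0.37 M

From the Nernst equation, log Q = n(E° − E)/0.0592 = 2(0.36 − 0.273)/0.0592 = 2.939, so Q = 869.
With Q = [Zn²⁺]/[Cd²⁺] and the known concentrations, [Zn²⁺] in the numerator gives [Zn²⁺] = 0.37 M.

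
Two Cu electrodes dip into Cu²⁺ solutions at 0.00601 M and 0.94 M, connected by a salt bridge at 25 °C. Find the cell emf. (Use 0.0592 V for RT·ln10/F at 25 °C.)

0.065 V

Both half-cells are Cu²⁺/Cu, so E°_cell = 0. The concentrated side is the cathode; the cell reaction moves Cu²⁺ from high to low concentration with n = 2.
Q = [Cu²⁺]_dilute/[Cu²⁺]_conc = 0.00601/0.94 = 0.00639.
E = 0 − (0.0592/2) log Q = −(0.0592/2)(-2.194) = 0.0649 V.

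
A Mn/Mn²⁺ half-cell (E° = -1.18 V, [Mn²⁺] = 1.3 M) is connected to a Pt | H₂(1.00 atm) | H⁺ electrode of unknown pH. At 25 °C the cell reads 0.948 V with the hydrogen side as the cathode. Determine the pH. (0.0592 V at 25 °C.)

E°_cell = 1.18 V and n = 2.
log Q = n(E° − E)/0.0592 = 2×(1.18 − 0.948)/0.0592 = 7.838.
With Q = [Mn²⁺]·P(H₂) / [H⁺]^2, solving for [H⁺] gives log[H⁺] = -3.862, so pH = 3.86.

pH = 3.86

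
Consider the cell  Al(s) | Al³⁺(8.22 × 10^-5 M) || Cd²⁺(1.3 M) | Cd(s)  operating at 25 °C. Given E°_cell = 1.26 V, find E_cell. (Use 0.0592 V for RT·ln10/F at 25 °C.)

Balancing electrons gives n = 6; the reaction quotient is Q = [Al³⁺]^2/[Cd²⁺]^3 = 3.08 × 10^-9.
At 25 °C, E = E° − (0.0592/n) log Q = 1.26 − (0.0592/6)(-8.512) = 1.260 + 0.084 = 1.344 V.

1.34 V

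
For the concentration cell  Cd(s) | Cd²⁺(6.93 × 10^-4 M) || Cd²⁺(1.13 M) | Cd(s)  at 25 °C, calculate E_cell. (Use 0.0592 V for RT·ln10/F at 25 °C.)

Both half-cells are Cd²⁺/Cd, so E°_cell = 0. The concentrated side is the cathode; the cell reaction moves Cd²⁺ from high to low concentration with n = 2.
Q = [Cd²⁺]_dilute/[Cd²⁺]_conc = 6.93 × 10^-4/1.13 = 6.13 × 10^-4.
E = 0 − (0.0592/2) log Q = −(0.0592/2)(-3.212) = 0.0951 V.

0.095 V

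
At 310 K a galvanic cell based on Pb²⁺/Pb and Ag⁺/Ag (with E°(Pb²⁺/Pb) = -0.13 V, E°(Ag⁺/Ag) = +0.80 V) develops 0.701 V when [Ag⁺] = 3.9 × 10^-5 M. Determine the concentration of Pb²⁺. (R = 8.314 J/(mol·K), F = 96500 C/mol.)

0.043 M

From the Nernst equation, ln Q = nF(E° − E)/RT = 2×96500×(0.93 − 0.701)/(8.314×310) = 17.148, so Q = 2.8 × 10^7.
With Q = [Pb²⁺]/[Ag⁺]^2 and the known concentrations, [Pb²⁺] in the numerator gives [Pb²⁺] = 0.043 M.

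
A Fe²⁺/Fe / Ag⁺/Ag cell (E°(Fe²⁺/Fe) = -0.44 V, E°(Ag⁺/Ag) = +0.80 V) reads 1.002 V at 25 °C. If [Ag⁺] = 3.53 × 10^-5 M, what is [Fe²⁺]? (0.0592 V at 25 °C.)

From the Nernst equation, log Q = n(E° − E)/0.0592 = 2(1.24 − 1.002)/0.0592 = 8.041, so Q = 1.1 × 10^8.
With Q = [Fe²⁺]/[Ag⁺]^2 and the known concentrations, [Fe²⁺] in the numerator gives [Fe²⁺] = 0.14 M.

0.14 M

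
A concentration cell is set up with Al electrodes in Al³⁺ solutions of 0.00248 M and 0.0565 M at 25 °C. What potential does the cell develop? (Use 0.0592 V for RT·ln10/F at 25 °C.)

Both half-cells are Al³⁺/Al, so E°_cell = 0. The concentrated side is the cathode; the cell reaction moves Al³⁺ from high to low concentration with n = 3.
Q = [Al³⁺]_dilute/[Al³⁺]_conc = 0.00248/0.0565 = 0.0439.
E = 0 − (0.0592/3) log Q = −(0.0592/3)(-1.358) = 0.0268 V.

0.027 V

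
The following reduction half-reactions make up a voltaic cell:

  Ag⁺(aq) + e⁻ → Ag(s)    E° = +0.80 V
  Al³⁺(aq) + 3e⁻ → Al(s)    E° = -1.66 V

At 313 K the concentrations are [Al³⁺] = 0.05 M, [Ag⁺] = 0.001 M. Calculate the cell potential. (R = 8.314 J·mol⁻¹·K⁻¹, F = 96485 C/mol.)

2.30 V

The Ag⁺/Ag couple has the higher reduction potential and acts as the cathode, so E°_cell = +0.80 − (-1.66) = 2.46 V.
Balancing electrons gives n = 3; the reaction quotient is Q = [Al³⁺]/[Ag⁺]^3 = 5 × 10^7.
E = E° − (RT/nF) ln Q = 2.46 − (8.314×313)/(3×96485) × (17.728) = 2.460 − 0.159 = 2.301 V.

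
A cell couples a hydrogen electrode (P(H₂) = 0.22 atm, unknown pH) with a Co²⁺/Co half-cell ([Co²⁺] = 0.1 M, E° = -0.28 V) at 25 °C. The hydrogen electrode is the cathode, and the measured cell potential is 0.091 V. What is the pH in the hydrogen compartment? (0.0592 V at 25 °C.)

pH = 4.02

E°_cell = 0.28 V and n = 2.
log Q = n(E° − E)/0.0592 = 2×(0.28 − 0.091)/0.0592 = 6.385.
With Q = [Co²⁺]·P(H₂) / [H⁺]^2, solving for [H⁺] gives log[H⁺] = -4.021, so pH = 4.02.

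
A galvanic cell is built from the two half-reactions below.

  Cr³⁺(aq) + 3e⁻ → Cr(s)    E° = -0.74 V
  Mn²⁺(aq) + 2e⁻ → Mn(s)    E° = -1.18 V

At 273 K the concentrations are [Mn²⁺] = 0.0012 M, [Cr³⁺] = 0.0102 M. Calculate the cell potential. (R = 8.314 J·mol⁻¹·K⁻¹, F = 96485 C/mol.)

The Cr³⁺/Cr couple has the higher reduction potential and acts as the cathode, so E°_cell = -0.74 − (-1.18) = 0.44 V.
Balancing electrons gives n = 6; the reaction quotient is Q = [Mn²⁺]^3/[Cr³⁺]^2 = 1.66 × 10^-5.
E = E° − (RT/nF) ln Q = 0.44 − (8.314×273)/(6×96485) × (-11.006) = 0.440 + 0.043 = 0.483 V.

0.483 V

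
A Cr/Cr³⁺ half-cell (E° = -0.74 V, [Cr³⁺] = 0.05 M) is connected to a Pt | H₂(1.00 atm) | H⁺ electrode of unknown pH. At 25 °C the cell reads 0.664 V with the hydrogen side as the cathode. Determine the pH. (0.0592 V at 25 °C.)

E°_cell = 0.74 V and n = 6.
log Q = n(E° − E)/0.0592 = 6×(0.74 − 0.664)/0.0592 = 7.703.
With Q = [Cr³⁺]^2·P(H₂)^3 / [H⁺]^6, solving for [H⁺] gives log[H⁺] = -1.717, so pH = 1.72.

pH = 1.72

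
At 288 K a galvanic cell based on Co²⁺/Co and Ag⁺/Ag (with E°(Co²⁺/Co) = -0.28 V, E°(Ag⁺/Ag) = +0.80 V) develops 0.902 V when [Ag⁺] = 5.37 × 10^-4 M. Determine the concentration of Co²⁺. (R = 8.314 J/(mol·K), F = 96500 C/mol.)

From the Nernst equation, ln Q = nF(E° − E)/RT = 2×96500×(1.08 − 0.902)/(8.314×288) = 14.347, so Q = 1.7 × 10^6.
With Q = [Co²⁺]/[Ag⁺]^2 and the known concentrations, [Co²⁺] in the numerator gives [Co²⁺] = 0.49 M.

0.49 M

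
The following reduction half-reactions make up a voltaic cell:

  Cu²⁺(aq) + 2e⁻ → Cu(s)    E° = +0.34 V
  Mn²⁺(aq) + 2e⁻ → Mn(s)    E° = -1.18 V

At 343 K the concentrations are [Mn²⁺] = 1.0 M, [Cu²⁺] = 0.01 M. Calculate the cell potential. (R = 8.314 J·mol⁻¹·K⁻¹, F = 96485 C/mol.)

1.45 V

The Cu²⁺/Cu couple has the higher reduction potential and acts as the cathode, so E°_cell = +0.34 − (-1.18) = 1.52 V.
Balancing electrons gives n = 2; the reaction quotient is Q = [Mn²⁺]/[Cu²⁺] = 100.
E = E° − (RT/nF) ln Q = 1.52 − (8.314×343)/(2×96485) × (4.605) = 1.520 − 0.068 = 1.452 V.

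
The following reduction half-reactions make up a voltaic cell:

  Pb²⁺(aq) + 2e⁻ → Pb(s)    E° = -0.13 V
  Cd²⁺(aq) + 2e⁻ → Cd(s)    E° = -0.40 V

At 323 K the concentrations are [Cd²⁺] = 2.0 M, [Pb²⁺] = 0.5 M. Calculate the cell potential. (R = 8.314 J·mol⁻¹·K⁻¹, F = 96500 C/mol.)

0.251 V

The Pb²⁺/Pb couple has the higher reduction potential and acts as the cathode, so E°_cell = -0.13 − (-0.40) = 0.27 V.
Balancing electrons gives n = 2; the reaction quotient is Q = [Cd²⁺]/[Pb²⁺] = 4.00.
E = E° − (RT/nF) ln Q = 0.27 − (8.314×323)/(2×96500) × (1.386) = 0.270 − 0.019 = 0.251 V.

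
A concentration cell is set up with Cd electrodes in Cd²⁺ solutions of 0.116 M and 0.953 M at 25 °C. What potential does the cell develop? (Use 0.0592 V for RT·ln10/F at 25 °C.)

Both half-cells are Cd²⁺/Cd, so E°_cell = 0. The concentrated side is the cathode; the cell reaction moves Cd²⁺ from high to low concentration with n = 2.
Q = [Cd²⁺]_dilute/[Cd²⁺]_conc = 0.116/0.953 = 0.122.
E = 0 − (0.0592/2) log Q = −(0.0592/2)(-0.915) = 0.0271 V.

0.027 V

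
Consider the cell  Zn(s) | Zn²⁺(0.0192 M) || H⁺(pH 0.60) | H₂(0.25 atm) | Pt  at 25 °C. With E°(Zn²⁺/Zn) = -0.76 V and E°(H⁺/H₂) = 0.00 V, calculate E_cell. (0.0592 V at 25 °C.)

The hydrogen couple is the cathode, so E°_cell = 0.76 V; n = 2.
[H⁺] = 10^(−0.60) = 0.25 M, and Q = [Zn²⁺]·P(H₂) / [H⁺]^2 = 0.0761.
E = E° − (0.0592/2) log Q = 0.76 − (0.0592/2)(-1.119) = 0.793 V.

0.79 V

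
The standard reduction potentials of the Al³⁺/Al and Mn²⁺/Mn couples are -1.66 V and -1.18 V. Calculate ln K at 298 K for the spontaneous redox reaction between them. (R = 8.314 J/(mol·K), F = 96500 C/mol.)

ln K = 112.2

E°_cell = -1.18 − (-1.66) = 0.48 V, with n = 6 electrons transferred.
At equilibrium E = 0, so the Nernst equation gives ln K = nFE°/RT = (6)(96500)(0.48)/((8.314)(298)) = 112.17.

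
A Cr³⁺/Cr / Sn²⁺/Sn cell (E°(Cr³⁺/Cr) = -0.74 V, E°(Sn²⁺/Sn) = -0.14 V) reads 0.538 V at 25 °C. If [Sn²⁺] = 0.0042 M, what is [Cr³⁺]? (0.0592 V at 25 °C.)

0.38 M

From the Nernst equation, log Q = n(E° − E)/0.0592 = 6(0.60 − 0.538)/0.0592 = 6.284, so Q = 1.92 × 10^6.
With Q = [Cr³⁺]^2/[Sn²⁺]^3 and the known concentrations, [Cr³⁺]^2 in the numerator gives [Cr³⁺] = 0.38 M.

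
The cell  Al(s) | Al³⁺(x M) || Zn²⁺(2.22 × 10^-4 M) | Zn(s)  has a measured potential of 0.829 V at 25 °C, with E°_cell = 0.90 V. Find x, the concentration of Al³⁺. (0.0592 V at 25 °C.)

From the Nernst equation, log Q = n(E° − E)/0.0592 = 6(0.90 − 0.829)/0.0592 = 7.196, so Q = 1.57 × 10^7.
With Q = [Al³⁺]^2/[Zn²⁺]^3 and the known concentrations, [Al³⁺]^2 in the numerator gives [Al³⁺] = 0.013 M.

0.013 M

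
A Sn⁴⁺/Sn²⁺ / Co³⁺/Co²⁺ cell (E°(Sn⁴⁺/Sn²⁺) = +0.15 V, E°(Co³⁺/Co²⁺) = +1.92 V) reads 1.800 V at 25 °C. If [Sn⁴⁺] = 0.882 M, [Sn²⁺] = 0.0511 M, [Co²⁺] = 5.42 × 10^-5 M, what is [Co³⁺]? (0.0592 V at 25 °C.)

From the Nernst equation, log Q = n(E° − E)/0.0592 = 2(1.77 − 1.800)/0.0592 = -1.014, so Q = 0.0969.
With Q = [Sn⁴⁺]·[Co²⁺]^2/([Sn²⁺]·[Co³⁺]^2) and the known concentrations, [Co³⁺]^2 in the denominator gives [Co³⁺] = 7.2 × 10^-4 M.

7.2 × 10^-4 M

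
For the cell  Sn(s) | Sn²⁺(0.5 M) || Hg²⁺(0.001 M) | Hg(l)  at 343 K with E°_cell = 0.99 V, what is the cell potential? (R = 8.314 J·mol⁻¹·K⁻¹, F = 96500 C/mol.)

Balancing electrons gives n = 2; the reaction quotient is Q = [Sn²⁺]/[Hg²⁺] = 500.
E = E° − (RT/nF) ln Q = 0.99 − (8.314×343)/(2×96500) × (6.215) = 0.990 − 0.092 = 0.898 V.

0.898 V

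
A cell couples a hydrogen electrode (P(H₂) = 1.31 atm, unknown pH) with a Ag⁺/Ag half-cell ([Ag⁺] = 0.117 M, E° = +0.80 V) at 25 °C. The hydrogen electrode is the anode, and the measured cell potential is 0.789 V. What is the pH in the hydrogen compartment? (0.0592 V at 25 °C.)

E°_cell = 0.80 V and n = 2.
log Q = n(E° − E)/0.0592 = 2×(0.80 − 0.789)/0.0592 = 0.372.
With Q = [H⁺]^2 / ([Ag⁺]^2·P(H₂)), solving for [H⁺] gives log[H⁺] = -0.687, so pH = 0.69.

pH = 0.69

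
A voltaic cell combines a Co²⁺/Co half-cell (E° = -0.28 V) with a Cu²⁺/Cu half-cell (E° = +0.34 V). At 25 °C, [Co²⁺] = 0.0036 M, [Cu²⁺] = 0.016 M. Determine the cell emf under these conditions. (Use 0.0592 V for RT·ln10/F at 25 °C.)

The Cu²⁺/Cu couple has the higher reduction potential and acts as the cathode, so E°_cell = +0.34 − (-0.28) = 0.62 V.
Balancing electrons gives n = 2; the reaction quotient is Q = [Co²⁺]/[Cu²⁺] = 0.225.
At 25 °C, E = E° − (0.0592/n) log Q = 0.62 − (0.0592/2)(-0.648) = 0.620 + 0.019 = 0.639 V.

0.639 V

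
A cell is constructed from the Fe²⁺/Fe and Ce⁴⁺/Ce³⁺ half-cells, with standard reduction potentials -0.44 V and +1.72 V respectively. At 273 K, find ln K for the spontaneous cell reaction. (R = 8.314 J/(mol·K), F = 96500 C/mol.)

E°_cell = +1.72 − (-0.44) = 2.16 V, with n = 2 electrons transferred.
At equilibrium E = 0, so the Nernst equation gives ln K = nFE°/RT = (2)(96500)(2.16)/((8.314)(273)) = 183.67.

ln K = 183.7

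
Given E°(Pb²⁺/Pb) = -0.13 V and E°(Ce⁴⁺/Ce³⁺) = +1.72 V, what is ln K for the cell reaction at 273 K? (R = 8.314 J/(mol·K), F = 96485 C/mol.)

ln K = 157.3

E°_cell = +1.72 − (-0.13) = 1.85 V, with n = 2 electrons transferred.
At equilibrium E = 0, so the Nernst equation gives ln K = nFE°/RT = (2)(96485)(1.85)/((8.314)(273)) = 157.29.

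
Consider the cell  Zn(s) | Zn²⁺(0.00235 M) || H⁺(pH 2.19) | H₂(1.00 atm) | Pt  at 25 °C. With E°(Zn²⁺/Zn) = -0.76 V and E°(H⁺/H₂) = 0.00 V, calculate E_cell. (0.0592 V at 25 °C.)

The hydrogen couple is the cathode, so E°_cell = 0.76 V; n = 2.
[H⁺] = 10^(−2.19) = 0.0065 M, and Q = [Zn²⁺]·P(H₂) / [H⁺]^2 = 56.4.
E = E° − (0.0592/2) log Q = 0.76 − (0.0592/2)(1.751) = 0.708 V.

0.71 V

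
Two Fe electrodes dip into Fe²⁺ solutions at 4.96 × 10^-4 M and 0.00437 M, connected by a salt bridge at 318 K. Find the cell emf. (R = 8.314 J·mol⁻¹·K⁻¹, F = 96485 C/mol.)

Both half-cells are Fe²⁺/Fe, so E°_cell = 0. The concentrated side is the cathode; the cell reaction moves Fe²⁺ from high to low concentration with n = 2.
Q = [Fe²⁺]_dilute/[Fe²⁺]_conc = 4.96 × 10^-4/0.00437 = 0.114.
E = 0 − (RT/nF) ln Q = −((8.314×318)/(2×96485))(-2.176) = 0.0298 V.

0.030 V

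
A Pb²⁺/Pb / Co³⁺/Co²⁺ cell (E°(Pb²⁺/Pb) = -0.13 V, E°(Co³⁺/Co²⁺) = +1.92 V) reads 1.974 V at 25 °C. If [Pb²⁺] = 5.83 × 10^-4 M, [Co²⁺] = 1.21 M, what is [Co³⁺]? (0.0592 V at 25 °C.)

From the Nernst equation, log Q = n(E° − E)/0.0592 = 2(2.05 − 1.974)/0.0592 = 2.568, so Q = 369.
With Q = [Pb²⁺]·[Co²⁺]^2/[Co³⁺]^2 and the known concentrations, [Co³⁺]^2 in the denominator gives [Co³⁺] = 0.0015 M.

0.0015 M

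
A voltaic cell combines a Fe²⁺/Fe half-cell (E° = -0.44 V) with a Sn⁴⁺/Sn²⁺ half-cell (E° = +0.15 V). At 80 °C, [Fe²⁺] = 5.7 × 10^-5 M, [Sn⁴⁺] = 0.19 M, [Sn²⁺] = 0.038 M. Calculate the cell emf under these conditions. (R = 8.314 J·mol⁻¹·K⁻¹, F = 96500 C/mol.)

The Sn⁴⁺/Sn²⁺ couple has the higher reduction potential and acts as the cathode, so E°_cell = +0.15 − (-0.44) = 0.59 V.
Balancing electrons gives n = 2; the reaction quotient is Q = [Fe²⁺]·[Sn²⁺]/[Sn⁴⁺] = 1.14 × 10^-5.
E = E° − (RT/nF) ln Q = 0.59 − (8.314×353)/(2×96500) × (-11.382) = 0.590 + 0.173 = 0.763 V.

0.763 V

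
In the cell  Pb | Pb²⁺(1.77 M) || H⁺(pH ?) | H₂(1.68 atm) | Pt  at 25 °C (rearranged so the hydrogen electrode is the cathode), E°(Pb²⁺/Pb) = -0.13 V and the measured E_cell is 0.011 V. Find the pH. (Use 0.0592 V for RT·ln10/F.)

pH = 1.77

E°_cell = 0.13 V and n = 2.
log Q = n(E° − E)/0.0592 = 2×(0.13 − 0.011)/0.0592 = 4.020.
With Q = [Pb²⁺]·P(H₂) / [H⁺]^2, solving for [H⁺] gives log[H⁺] = -1.773, so pH = 1.77.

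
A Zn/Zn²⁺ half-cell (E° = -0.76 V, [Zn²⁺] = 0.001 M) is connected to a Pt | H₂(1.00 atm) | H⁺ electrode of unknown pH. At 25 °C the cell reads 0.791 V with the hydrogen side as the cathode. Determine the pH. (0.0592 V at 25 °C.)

E°_cell = 0.76 V and n = 2.
log Q = n(E° − E)/0.0592 = 2×(0.76 − 0.791)/0.0592 = -1.047.
With Q = [Zn²⁺]·P(H₂) / [H⁺]^2, solving for [H⁺] gives log[H⁺] = -0.976, so pH = 0.98.

pH = 0.98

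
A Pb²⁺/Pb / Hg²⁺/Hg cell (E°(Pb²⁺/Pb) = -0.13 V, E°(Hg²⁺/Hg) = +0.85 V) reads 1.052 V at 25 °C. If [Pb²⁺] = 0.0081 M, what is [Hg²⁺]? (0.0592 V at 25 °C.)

From the Nernst equation, log Q = n(E° − E)/0.0592 = 2(0.98 − 1.052)/0.0592 = -2.432, so Q = 0.00369.
With Q = [Pb²⁺]/[Hg²⁺] and the known concentrations, [Hg²⁺] in the denominator gives [Hg²⁺] = 2.2 M.

2.2 M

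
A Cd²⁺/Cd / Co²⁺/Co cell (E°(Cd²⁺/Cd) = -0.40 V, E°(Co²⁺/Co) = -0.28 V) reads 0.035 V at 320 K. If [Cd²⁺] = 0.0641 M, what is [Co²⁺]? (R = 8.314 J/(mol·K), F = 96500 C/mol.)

1.3 × 10^-4 M

From the Nernst equation, ln Q = nF(E° − E)/RT = 2×96500×(0.12 − 0.035)/(8.314×320) = 6.166, so Q = 476.
With Q = [Cd²⁺]/[Co²⁺] and the known concentrations, [Co²⁺] in the denominator gives [Co²⁺] = 1.3 × 10^-4 M.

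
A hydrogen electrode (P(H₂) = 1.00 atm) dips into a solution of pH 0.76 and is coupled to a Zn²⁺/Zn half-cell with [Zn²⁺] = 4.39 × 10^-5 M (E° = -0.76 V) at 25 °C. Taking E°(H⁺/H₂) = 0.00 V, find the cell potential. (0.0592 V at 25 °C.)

The hydrogen couple is the cathode, so E°_cell = 0.76 V; n = 2.
[H⁺] = 10^(−0.76) = 0.17 M, and Q = [Zn²⁺]·P(H₂) / [H⁺]^2 = 0.00145.
E = E° − (0.0592/2) log Q = 0.76 − (0.0592/2)(-2.838) = 0.844 V.

0.84 V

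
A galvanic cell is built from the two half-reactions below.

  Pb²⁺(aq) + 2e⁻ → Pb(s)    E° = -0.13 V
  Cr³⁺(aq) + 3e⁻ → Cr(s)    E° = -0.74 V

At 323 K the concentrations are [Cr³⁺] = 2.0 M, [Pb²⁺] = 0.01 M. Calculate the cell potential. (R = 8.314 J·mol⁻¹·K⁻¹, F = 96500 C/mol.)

0.539 V

The Pb²⁺/Pb couple has the higher reduction potential and acts as the cathode, so E°_cell = -0.13 − (-0.74) = 0.61 V.
Balancing electrons gives n = 6; the reaction quotient is Q = [Cr³⁺]^2/[Pb²⁺]^3 = 4 × 10^6.
E = E° − (RT/nF) ln Q = 0.61 − (8.314×323)/(6×96500) × (15.202) = 0.610 − 0.071 = 0.539 V.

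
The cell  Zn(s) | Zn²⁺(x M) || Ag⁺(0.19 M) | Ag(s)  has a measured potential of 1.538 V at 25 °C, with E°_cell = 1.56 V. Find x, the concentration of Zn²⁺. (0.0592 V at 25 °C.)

0.2 M

From the Nernst equation, log Q = n(E° − E)/0.0592 = 2(1.56 − 1.538)/0.0592 = 0.743, so Q = 5.54.
With Q = [Zn²⁺]/[Ag⁺]^2 and the known concentrations, [Zn²⁺] in the numerator gives [Zn²⁺] = 0.2 M.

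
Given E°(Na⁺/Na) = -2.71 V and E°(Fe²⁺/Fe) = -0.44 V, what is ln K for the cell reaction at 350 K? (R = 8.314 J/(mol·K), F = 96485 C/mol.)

E°_cell = -0.44 − (-2.71) = 2.27 V, with n = 2 electrons transferred.
At equilibrium E = 0, so the Nernst equation gives ln K = nFE°/RT = (2)(96485)(2.27)/((8.314)(350)) = 150.54.

ln K = 150.5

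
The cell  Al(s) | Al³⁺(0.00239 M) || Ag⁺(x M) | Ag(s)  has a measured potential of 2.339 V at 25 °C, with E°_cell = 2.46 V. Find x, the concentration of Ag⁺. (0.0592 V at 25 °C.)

0.0012 M

From the Nernst equation, log Q = n(E° − E)/0.0592 = 3(2.46 − 2.339)/0.0592 = 6.132, so Q = 1.35 × 10^6.
With Q = [Al³⁺]/[Ag⁺]^3 and the known concentrations, [Ag⁺]^3 in the denominator gives [Ag⁺] = 0.0012 M.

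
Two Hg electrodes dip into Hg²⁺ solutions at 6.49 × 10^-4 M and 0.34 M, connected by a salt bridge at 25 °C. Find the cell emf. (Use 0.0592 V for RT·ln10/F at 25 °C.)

0.080 V

Both half-cells are Hg²⁺/Hg, so E°_cell = 0. The concentrated side is the cathode; the cell reaction moves Hg²⁺ from high to low concentration with n = 2.
Q = [Hg²⁺]_dilute/[Hg²⁺]_conc = 6.49 × 10^-4/0.34 = 0.00191.
E = 0 − (0.0592/2) log Q = −(0.0592/2)(-2.719) = 0.0805 V.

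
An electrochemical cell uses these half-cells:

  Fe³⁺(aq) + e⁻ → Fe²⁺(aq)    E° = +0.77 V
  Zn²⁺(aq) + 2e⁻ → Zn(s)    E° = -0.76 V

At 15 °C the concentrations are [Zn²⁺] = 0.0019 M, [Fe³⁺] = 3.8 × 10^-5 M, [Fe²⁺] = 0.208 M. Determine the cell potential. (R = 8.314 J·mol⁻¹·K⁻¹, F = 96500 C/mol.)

The Fe³⁺/Fe²⁺ couple has the higher reduction potential and acts as the cathode, so E°_cell = +0.77 − (-0.76) = 1.53 V.
Balancing electrons gives n = 2; the reaction quotient is Q = [Zn²⁺]·[Fe²⁺]^2/[Fe³⁺]^2 = 5.69 × 10^4.
E = E° − (RT/nF) ln Q = 1.53 − (8.314×288)/(2×96500) × (10.950) = 1.530 − 0.136 = 1.394 V.

1.39 V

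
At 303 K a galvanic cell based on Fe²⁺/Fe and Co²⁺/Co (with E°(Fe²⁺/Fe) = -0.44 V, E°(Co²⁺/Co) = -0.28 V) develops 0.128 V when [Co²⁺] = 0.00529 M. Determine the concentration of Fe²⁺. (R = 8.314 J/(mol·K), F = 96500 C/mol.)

0.061 M

From the Nernst equation, ln Q = nF(E° − E)/RT = 2×96500×(0.16 − 0.128)/(8.314×303) = 2.452, so Q = 11.6.
With Q = [Fe²⁺]/[Co²⁺] and the known concentrations, [Fe²⁺] in the numerator gives [Fe²⁺] = 0.061 M.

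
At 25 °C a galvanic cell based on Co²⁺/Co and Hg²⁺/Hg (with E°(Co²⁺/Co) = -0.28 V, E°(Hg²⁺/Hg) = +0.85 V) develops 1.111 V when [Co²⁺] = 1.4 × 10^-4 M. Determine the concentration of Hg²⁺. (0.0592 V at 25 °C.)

3.2 × 10^-5 M

From the Nernst equation, log Q = n(E° − E)/0.0592 = 2(1.13 − 1.111)/0.0592 = 0.642, so Q = 4.38.
With Q = [Co²⁺]/[Hg²⁺] and the known concentrations, [Hg²⁺] in the denominator gives [Hg²⁺] = 3.2 × 10^-5 M.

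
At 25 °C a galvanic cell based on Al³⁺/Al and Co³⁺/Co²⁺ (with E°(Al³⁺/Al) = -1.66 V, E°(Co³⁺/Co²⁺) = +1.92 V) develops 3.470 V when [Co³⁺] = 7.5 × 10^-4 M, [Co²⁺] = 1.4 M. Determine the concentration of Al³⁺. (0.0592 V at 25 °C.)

From the Nernst equation, log Q = n(E° − E)/0.0592 = 3(3.58 − 3.470)/0.0592 = 5.574, so Q = 3.75 × 10^5.
With Q = [Al³⁺]·[Co²⁺]^3/[Co³⁺]^3 and the known concentrations, [Al³⁺] in the numerator gives [Al³⁺] = 5.8 × 10^-5 M.

5.8 × 10^-5 M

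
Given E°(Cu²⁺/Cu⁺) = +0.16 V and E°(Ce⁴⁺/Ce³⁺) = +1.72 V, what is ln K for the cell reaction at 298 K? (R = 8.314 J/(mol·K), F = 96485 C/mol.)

E°_cell = +1.72 − (+0.16) = 1.56 V, with n = 1 electron transferred.
At equilibrium E = 0, so the Nernst equation gives ln K = nFE°/RT = (1)(96485)(1.56)/((8.314)(298)) = 60.75.

ln K = 60.8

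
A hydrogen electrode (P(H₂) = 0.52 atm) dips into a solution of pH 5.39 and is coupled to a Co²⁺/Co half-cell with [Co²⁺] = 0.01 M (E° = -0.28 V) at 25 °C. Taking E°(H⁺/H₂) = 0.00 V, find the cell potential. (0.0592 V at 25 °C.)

The hydrogen couple is the cathode, so E°_cell = 0.28 V; n = 2.
[H⁺] = 10^(−5.39) = 4.1 × 10^-6 M, and Q = [Co²⁺]·P(H₂) / [H⁺]^2 = 3.13 × 10^8.
E = E° − (0.0592/2) log Q = 0.28 − (0.0592/2)(8.496) = 0.029 V.

0.029 V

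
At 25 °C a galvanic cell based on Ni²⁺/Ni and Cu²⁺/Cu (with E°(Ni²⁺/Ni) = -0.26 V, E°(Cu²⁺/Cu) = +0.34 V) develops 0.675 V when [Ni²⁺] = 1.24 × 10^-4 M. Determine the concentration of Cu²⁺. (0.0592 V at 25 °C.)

0.042 M

From the Nernst equation, log Q = n(E° − E)/0.0592 = 2(0.60 − 0.675)/0.0592 = -2.534, so Q = 0.00293.
With Q = [Ni²⁺]/[Cu²⁺] and the known concentrations, [Cu²⁺] in the denominator gives [Cu²⁺] = 0.042 M.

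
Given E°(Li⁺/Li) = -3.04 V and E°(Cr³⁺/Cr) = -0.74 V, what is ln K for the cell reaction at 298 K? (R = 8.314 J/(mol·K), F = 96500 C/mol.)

E°_cell = -0.74 − (-3.04) = 2.30 V, with n = 3 electrons transferred.
At equilibrium E = 0, so the Nernst equation gives ln K = nFE°/RT = (3)(96500)(2.30)/((8.314)(298)) = 268.75.

ln K = 268.8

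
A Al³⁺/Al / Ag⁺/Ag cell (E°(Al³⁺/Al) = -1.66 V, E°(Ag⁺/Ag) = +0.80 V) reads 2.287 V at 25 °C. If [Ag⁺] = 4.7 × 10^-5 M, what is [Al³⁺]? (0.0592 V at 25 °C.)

From the Nernst equation, log Q = n(E° − E)/0.0592 = 3(2.46 − 2.287)/0.0592 = 8.767, so Q = 5.85 × 10^8.
With Q = [Al³⁺]/[Ag⁺]^3 and the known concentrations, [Al³⁺] in the numerator gives [Al³⁺] = 6.1 × 10^-5 M.

6.1 × 10^-5 M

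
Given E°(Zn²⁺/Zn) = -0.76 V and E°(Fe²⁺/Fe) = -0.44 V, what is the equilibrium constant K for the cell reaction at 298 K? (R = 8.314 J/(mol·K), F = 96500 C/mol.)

6.7 × 10^10

E°_cell = -0.44 − (-0.76) = 0.32 V, with n = 2 electrons transferred.
At equilibrium E = 0, so the Nernst equation gives ln K = nFE°/RT = (2)(96500)(0.32)/((8.314)(298)) = 24.93.
K = e^24.93 = 6.7 × 10^10.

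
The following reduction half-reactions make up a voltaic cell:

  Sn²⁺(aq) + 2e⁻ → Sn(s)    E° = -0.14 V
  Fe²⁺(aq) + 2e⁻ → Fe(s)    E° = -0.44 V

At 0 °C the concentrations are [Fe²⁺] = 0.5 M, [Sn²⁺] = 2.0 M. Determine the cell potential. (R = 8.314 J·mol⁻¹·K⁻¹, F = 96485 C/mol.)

The Sn²⁺/Sn couple has the higher reduction potential and acts as the cathode, so E°_cell = -0.14 − (-0.44) = 0.30 V.
Balancing electrons gives n = 2; the reaction quotient is Q = [Fe²⁺]/[Sn²⁺] = 0.250.
E = E° − (RT/nF) ln Q = 0.30 − (8.314×273)/(2×96485) × (-1.386) = 0.300 + 0.016 = 0.316 V.

0.316 V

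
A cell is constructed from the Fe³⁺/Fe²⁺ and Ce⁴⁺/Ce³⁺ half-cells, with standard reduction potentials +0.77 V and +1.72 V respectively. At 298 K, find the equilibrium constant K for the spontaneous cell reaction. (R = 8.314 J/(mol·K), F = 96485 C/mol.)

E°_cell = +1.72 − (+0.77) = 0.95 V, with n = 1 electron transferred.
At equilibrium E = 0, so the Nernst equation gives ln K = nFE°/RT = (1)(96485)(0.95)/((8.314)(298)) = 37.00.
K = e^37.00 = 1.2 × 10^16.

1.2 × 10^16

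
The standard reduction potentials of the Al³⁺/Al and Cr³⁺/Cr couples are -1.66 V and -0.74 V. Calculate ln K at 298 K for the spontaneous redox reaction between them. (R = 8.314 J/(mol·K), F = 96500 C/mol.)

E°_cell = -0.74 − (-1.66) = 0.92 V, with n = 3 electrons transferred.
At equilibrium E = 0, so the Nernst equation gives ln K = nFE°/RT = (3)(96500)(0.92)/((8.314)(298)) = 107.50.

ln K = 107.5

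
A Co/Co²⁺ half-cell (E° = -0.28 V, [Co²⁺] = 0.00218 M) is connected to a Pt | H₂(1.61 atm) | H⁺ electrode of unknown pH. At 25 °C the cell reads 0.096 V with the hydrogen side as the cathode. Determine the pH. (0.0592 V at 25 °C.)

pH = 4.34

E°_cell = 0.28 V and n = 2.
log Q = n(E° − E)/0.0592 = 2×(0.28 − 0.096)/0.0592 = 6.216.
With Q = [Co²⁺]·P(H₂) / [H⁺]^2, solving for [H⁺] gives log[H⁺] = -4.335, so pH = 4.34.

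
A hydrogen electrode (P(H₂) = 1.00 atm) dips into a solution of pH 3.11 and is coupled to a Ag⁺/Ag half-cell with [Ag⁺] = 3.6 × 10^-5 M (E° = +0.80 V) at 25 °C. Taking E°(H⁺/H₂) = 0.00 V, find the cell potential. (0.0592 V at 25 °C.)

The Ag⁺/Ag couple is the cathode, so E°_cell = 0.80 V; n = 2.
[H⁺] = 10^(−3.11) = 7.8 × 10^-4 M, and Q = [H⁺]^2 / ([Ag⁺]^2·P(H₂)) = 465.
E = E° − (0.0592/2) log Q = 0.80 − (0.0592/2)(2.667) = 0.721 V.

0.72 V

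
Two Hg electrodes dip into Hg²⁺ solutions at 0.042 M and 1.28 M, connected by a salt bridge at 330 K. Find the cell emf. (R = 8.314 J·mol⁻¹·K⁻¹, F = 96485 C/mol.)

0.049 V

Both half-cells are Hg²⁺/Hg, so E°_cell = 0. The concentrated side is the cathode; the cell reaction moves Hg²⁺ from high to low concentration with n = 2.
Q = [Hg²⁺]_dilute/[Hg²⁺]_conc = 0.042/1.28 = 0.0328.
E = 0 − (RT/nF) ln Q = −((8.314×330)/(2×96485))(-3.417) = 0.0486 V.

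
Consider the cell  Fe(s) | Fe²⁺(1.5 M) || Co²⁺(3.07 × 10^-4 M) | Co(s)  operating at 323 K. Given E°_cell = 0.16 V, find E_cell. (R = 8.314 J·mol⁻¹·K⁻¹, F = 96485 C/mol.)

0.042 V

Balancing electrons gives n = 2; the reaction quotient is Q = [Fe²⁺]/[Co²⁺] = 4890.
E = E° − (RT/nF) ln Q = 0.16 − (8.314×323)/(2×96485) × (8.494) = 0.160 − 0.118 = 0.042 V.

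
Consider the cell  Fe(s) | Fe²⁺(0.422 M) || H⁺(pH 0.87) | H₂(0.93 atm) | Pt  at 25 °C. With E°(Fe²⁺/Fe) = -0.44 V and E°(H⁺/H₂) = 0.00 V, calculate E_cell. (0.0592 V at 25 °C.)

0.40 V

The hydrogen couple is the cathode, so E°_cell = 0.44 V; n = 2.
[H⁺] = 10^(−0.87) = 0.13 M, and Q = [Fe²⁺]·P(H₂) / [H⁺]^2 = 21.6.
E = E° − (0.0592/2) log Q = 0.44 − (0.0592/2)(1.334) = 0.401 V.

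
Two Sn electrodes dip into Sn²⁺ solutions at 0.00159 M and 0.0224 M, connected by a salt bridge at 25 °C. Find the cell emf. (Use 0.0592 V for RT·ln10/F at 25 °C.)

Both half-cells are Sn²⁺/Sn, so E°_cell = 0. The concentrated side is the cathode; the cell reaction moves Sn²⁺ from high to low concentration with n = 2.
Q = [Sn²⁺]_dilute/[Sn²⁺]_conc = 0.00159/0.0224 = 0.0710.
E = 0 − (0.0592/2) log Q = −(0.0592/2)(-1.149) = 0.0340 V.

0.034 V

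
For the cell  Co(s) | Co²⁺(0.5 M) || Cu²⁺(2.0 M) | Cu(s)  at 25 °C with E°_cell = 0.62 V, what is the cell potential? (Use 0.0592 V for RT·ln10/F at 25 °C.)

0.638 V

Balancing electrons gives n = 2; the reaction quotient is Q = [Co²⁺]/[Cu²⁺] = 0.250.
At 25 °C, E = E° − (0.0592/n) log Q = 0.62 − (0.0592/2)(-0.602) = 0.620 + 0.018 = 0.638 V.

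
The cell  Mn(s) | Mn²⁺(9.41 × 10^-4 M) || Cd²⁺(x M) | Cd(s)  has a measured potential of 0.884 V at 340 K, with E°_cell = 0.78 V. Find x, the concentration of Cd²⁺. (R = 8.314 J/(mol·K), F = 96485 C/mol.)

1.1 M

From the Nernst equation, ln Q = nF(E° − E)/RT = 2×96485×(0.78 − 0.884)/(8.314×340) = -7.100, so Q = 8.25 × 10^-4.
With Q = [Mn²⁺]/[Cd²⁺] and the known concentrations, [Cd²⁺] in the denominator gives [Cd²⁺] = 1.1 M.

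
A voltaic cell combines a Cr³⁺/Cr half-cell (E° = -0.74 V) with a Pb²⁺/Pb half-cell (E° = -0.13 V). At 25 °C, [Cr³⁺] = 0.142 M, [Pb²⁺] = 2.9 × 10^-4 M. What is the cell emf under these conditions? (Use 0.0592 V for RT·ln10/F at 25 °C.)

0.522 V

The Pb²⁺/Pb couple has the higher reduction potential and acts as the cathode, so E°_cell = -0.13 − (-0.74) = 0.61 V.
Balancing electrons gives n = 6; the reaction quotient is Q = [Cr³⁺]^2/[Pb²⁺]^3 = 8.27 × 10^8.
At 25 °C, E = E° − (0.0592/n) log Q = 0.61 − (0.0592/6)(8.917) = 0.610 − 0.088 = 0.522 V.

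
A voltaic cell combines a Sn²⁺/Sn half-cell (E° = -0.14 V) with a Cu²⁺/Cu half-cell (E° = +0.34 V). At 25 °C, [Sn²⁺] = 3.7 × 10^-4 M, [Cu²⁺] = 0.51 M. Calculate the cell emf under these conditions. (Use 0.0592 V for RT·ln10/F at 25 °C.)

0.573 V

The Cu²⁺/Cu couple has the higher reduction potential and acts as the cathode, so E°_cell = +0.34 − (-0.14) = 0.48 V.
Balancing electrons gives n = 2; the reaction quotient is Q = [Sn²⁺]/[Cu²⁺] = 7.25 × 10^-4.
At 25 °C, E = E° − (0.0592/n) log Q = 0.48 − (0.0592/2)(-3.139) = 0.480 + 0.093 = 0.573 V.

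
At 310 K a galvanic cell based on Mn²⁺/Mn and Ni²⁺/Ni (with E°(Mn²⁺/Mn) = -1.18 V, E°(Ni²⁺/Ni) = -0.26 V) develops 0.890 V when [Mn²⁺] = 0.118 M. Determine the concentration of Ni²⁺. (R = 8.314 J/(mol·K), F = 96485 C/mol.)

From the Nernst equation, ln Q = nF(E° − E)/RT = 2×96485×(0.92 − 0.890)/(8.314×310) = 2.246, so Q = 9.45.
With Q = [Mn²⁺]/[Ni²⁺] and the known concentrations, [Ni²⁺] in the denominator gives [Ni²⁺] = 0.012 M.

0.012 M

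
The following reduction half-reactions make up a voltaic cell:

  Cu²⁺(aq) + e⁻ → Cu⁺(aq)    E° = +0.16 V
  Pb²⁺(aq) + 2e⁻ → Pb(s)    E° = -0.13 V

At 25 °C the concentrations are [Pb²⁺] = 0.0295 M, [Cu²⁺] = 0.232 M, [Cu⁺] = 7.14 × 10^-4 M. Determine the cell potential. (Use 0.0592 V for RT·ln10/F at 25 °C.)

The Cu²⁺/Cu⁺ couple has the higher reduction potential and acts as the cathode, so E°_cell = +0.16 − (-0.13) = 0.29 V.
Balancing electrons gives n = 2; the reaction quotient is Q = [Pb²⁺]·[Cu⁺]^2/[Cu²⁺]^2 = 2.79 × 10^-7.
At 25 °C, E = E° − (0.0592/n) log Q = 0.29 − (0.0592/2)(-6.554) = 0.290 + 0.194 = 0.484 V.

0.484 V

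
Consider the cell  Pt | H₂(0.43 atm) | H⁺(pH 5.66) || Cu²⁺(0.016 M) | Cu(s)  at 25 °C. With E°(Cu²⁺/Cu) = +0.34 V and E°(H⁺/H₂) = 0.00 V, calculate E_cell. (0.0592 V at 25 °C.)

The Cu²⁺/Cu couple is the cathode, so E°_cell = 0.34 V; n = 2.
[H⁺] = 10^(−5.66) = 2.2 × 10^-6 M, and Q = [H⁺]^2 / ([Cu²⁺]·P(H₂)) = 6.96 × 10^-10.
E = E° − (0.0592/2) log Q = 0.34 − (0.0592/2)(-9.158) = 0.611 V.

0.61 V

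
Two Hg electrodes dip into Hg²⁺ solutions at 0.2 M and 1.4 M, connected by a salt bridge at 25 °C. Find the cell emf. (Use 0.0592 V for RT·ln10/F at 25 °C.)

0.025 V

Both half-cells are Hg²⁺/Hg, so E°_cell = 0. The concentrated side is the cathode; the cell reaction moves Hg²⁺ from high to low concentration with n = 2.
Q = [Hg²⁺]_dilute/[Hg²⁺]_conc = 0.2/1.4 = 0.143.
E = 0 − (0.0592/2) log Q = −(0.0592/2)(-0.845) = 0.0250 V.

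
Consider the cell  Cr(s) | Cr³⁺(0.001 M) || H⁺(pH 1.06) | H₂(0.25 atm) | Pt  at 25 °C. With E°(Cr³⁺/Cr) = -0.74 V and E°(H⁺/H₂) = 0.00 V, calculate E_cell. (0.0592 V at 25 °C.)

0.75 V

The hydrogen couple is the cathode, so E°_cell = 0.74 V; n = 6.
[H⁺] = 10^(−1.06) = 0.087 M, and Q = [Cr³⁺]^2·P(H₂)^3 / [H⁺]^6 = 0.0358.
E = E° − (0.0592/6) log Q = 0.74 − (0.0592/6)(-1.446) = 0.754 V.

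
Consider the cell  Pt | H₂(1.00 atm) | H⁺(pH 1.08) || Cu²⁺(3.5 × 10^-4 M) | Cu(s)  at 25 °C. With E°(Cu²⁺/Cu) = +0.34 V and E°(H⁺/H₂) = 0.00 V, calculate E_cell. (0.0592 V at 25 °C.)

The Cu²⁺/Cu couple is the cathode, so E°_cell = 0.34 V; n = 2.
[H⁺] = 10^(−1.08) = 0.083 M, and Q = [H⁺]^2 / ([Cu²⁺]·P(H₂)) = 19.8.
E = E° − (0.0592/2) log Q = 0.34 − (0.0592/2)(1.296) = 0.302 V.

0.30 V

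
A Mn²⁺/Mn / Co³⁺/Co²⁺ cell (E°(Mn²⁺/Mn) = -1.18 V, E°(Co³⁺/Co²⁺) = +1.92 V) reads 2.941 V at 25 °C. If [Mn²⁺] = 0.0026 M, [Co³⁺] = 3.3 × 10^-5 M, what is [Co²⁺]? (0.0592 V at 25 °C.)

From the Nernst equation, log Q = n(E° − E)/0.0592 = 2(3.10 − 2.941)/0.0592 = 5.372, so Q = 2.35 × 10^5.
With Q = [Mn²⁺]·[Co²⁺]^2/[Co³⁺]^2 and the known concentrations, [Co²⁺]^2 in the numerator gives [Co²⁺] = 0.31 M.

0.31 M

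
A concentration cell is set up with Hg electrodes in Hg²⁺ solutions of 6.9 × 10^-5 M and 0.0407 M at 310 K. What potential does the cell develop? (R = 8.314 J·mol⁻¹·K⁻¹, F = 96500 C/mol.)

0.085 V

Both half-cells are Hg²⁺/Hg, so E°_cell = 0. The concentrated side is the cathode; the cell reaction moves Hg²⁺ from high to low concentration with n = 2.
Q = [Hg²⁺]_dilute/[Hg²⁺]_conc = 6.9 × 10^-5/0.0407 = 0.00170.
E = 0 − (RT/nF) ln Q = −((8.314×310)/(2×96500))(-6.380) = 0.0852 V.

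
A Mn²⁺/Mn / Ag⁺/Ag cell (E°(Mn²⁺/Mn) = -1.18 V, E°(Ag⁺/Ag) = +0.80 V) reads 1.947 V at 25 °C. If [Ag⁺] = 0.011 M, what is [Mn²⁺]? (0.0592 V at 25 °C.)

From the Nernst equation, log Q = n(E° − E)/0.0592 = 2(1.98 − 1.947)/0.0592 = 1.115, so Q = 13.0.
With Q = [Mn²⁺]/[Ag⁺]^2 and the known concentrations, [Mn²⁺] in the numerator gives [Mn²⁺] = 0.0016 M.

0.0016 M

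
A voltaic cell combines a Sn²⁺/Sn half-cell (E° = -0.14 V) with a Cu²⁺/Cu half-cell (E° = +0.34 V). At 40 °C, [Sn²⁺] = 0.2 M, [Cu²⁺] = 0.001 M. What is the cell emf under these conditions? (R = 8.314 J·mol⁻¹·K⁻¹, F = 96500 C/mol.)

0.409 V

The Cu²⁺/Cu couple has the higher reduction potential and acts as the cathode, so E°_cell = +0.34 − (-0.14) = 0.48 V.
Balancing electrons gives n = 2; the reaction quotient is Q = [Sn²⁺]/[Cu²⁺] = 200.
E = E° − (RT/nF) ln Q = 0.48 − (8.314×313)/(2×96500) × (5.298) = 0.480 − 0.071 = 0.409 V.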